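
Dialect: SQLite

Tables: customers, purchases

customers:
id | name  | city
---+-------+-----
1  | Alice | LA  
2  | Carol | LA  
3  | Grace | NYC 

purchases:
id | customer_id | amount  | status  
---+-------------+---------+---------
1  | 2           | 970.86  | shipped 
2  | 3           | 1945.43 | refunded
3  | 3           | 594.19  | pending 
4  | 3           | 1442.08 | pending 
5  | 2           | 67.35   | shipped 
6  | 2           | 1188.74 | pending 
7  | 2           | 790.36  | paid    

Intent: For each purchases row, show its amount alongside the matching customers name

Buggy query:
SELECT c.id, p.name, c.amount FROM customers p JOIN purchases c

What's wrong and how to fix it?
Bug: Missing join condition: each purchases row is matched to all customers rows instead of just its own

Fix: Add ON c.customer_id = p.id to the JOIN

Corrected query:
SELECT c.id, p.name, c.amount FROM customers p JOIN purchases c ON c.customer_id = p.id

Result:
id | name  | amount 
---+-------+--------
1  | Carol | 970.86 
2  | Grace | 1945.43
3  | Grace | 594.19 
4  | Grace | 1442.08
5  | Carol | 67.35  
6  | Carol | 1188.74
7  | Carol | 790.36 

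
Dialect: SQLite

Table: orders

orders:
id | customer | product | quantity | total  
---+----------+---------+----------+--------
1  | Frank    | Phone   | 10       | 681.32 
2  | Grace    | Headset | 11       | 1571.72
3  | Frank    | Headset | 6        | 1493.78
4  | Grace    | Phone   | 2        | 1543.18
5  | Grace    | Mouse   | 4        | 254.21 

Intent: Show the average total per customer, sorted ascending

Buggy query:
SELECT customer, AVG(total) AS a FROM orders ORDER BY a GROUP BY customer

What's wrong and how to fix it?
Bug: ORDER BY appears before GROUP BY; SQL clause order requires GROUP BY first

Fix: Reorder: SELECT … FROM … GROUP BY … ORDER BY …

Corrected query:
SELECT customer, AVG(total) AS a FROM orders GROUP BY customer ORDER BY a

Result:
customer | a          
---------+------------
Frank    | 1087.55    
Grace    | 1123.036667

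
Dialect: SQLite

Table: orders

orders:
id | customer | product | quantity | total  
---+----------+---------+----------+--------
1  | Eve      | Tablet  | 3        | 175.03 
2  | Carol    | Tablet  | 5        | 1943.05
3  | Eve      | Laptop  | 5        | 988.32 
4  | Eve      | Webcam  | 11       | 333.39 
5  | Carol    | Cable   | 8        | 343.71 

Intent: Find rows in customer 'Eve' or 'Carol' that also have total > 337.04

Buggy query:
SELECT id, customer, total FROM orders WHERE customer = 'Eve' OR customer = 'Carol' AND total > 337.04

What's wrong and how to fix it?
Bug: Without parentheses, AND is evaluated before OR, so the total filter only applies to the 'Carol' branch

Fix: Add parentheses around the OR so the AND applies to both alternatives

Corrected query:
SELECT id, customer, total FROM orders WHERE (customer = 'Eve' OR customer = 'Carol') AND total > 337.04

Result:
id | customer | total  
---+----------+--------
2  | Carol    | 1943.05
3  | Eve      | 988.32 
5  | Carol    | 343.71 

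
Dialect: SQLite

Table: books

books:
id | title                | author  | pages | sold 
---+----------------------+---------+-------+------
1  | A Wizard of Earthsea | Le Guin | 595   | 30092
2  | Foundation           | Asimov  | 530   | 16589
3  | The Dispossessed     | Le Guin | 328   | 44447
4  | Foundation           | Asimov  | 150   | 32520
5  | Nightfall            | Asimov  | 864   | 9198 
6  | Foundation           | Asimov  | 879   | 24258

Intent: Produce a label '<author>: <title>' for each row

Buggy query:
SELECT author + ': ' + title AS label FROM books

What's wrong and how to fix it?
Bug: '+' is numeric addition; on text columns SQLite converts them to 0 instead of concatenating

Fix: Replace + with || to concatenate text

Corrected query:
SELECT author || ': ' || title AS label FROM books

Result:
label                        
-----------------------------
Le Guin: A Wizard of Earthsea
Asimov: Foundation           
Le Guin: The Dispossessed    
Asimov: Foundation           
Asimov: Nightfall            
Asimov: Foundation           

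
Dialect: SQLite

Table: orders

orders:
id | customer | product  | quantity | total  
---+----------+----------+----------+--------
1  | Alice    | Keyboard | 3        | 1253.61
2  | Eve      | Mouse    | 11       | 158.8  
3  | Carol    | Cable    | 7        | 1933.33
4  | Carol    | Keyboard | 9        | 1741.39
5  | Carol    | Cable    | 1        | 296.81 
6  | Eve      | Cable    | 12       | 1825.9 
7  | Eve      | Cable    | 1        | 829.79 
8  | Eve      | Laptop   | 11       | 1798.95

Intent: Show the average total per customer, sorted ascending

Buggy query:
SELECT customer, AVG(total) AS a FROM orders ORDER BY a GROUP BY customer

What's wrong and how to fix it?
Bug: ORDER BY appears before GROUP BY; SQL clause order requires GROUP BY first

Fix: Move ORDER BY to the end, after GROUP BY

Corrected query:
SELECT customer, AVG(total) AS a FROM orders GROUP BY customer ORDER BY a

Result:
customer | a          
---------+------------
Eve      | 1153.36    
Alice    | 1253.61    
Carol    | 1323.843333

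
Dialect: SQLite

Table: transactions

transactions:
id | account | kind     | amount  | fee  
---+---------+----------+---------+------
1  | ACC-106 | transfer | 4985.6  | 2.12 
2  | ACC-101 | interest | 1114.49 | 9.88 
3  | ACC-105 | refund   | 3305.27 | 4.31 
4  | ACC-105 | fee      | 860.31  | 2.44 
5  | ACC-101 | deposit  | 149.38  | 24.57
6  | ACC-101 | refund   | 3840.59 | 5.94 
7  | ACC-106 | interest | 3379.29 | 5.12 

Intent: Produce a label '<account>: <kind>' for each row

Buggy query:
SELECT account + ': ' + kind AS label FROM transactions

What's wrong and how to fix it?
Bug: '+' is numeric addition; on text columns SQLite converts them to 0 instead of concatenating

Fix: Replace + with || to concatenate text

Corrected query:
SELECT account || ': ' || kind AS label FROM transactions

Result:
label            
-----------------
ACC-106: transfer
ACC-101: interest
ACC-105: refund  
ACC-105: fee     
ACC-101: deposit 
ACC-101: refund  
ACC-106: interest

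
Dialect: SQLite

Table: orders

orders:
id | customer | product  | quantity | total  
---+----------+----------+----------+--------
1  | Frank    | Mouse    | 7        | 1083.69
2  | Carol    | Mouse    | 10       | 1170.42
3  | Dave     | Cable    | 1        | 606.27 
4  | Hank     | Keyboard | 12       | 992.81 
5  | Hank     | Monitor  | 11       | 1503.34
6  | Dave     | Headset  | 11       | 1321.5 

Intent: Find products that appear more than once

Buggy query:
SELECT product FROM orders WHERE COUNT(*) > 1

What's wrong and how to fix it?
Bug: WHERE can't reference COUNT(*); aggregates are computed after WHERE

Fix: GROUP BY product, then filter groups with HAVING COUNT(*) > 1

Corrected query:
SELECT product FROM orders GROUP BY product HAVING COUNT(*) > 1

Result:
product
-------
Mouse  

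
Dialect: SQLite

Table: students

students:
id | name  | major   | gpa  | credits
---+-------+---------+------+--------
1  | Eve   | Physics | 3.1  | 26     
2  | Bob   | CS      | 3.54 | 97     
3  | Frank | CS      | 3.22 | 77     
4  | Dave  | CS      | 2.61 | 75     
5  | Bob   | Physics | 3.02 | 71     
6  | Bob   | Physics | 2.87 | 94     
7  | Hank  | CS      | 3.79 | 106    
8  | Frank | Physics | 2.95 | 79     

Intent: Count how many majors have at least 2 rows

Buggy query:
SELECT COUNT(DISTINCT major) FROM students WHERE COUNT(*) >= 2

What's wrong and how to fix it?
Bug: COUNT(*) cannot appear in WHERE; the per-group count doesn't exist yet

Fix: Use a subquery that GROUPs and filters with HAVING, then count its rows

Corrected query:
SELECT COUNT(*) FROM (SELECT major FROM students GROUP BY major HAVING COUNT(*) >= 2)

Result:
COUNT(*)
--------
2       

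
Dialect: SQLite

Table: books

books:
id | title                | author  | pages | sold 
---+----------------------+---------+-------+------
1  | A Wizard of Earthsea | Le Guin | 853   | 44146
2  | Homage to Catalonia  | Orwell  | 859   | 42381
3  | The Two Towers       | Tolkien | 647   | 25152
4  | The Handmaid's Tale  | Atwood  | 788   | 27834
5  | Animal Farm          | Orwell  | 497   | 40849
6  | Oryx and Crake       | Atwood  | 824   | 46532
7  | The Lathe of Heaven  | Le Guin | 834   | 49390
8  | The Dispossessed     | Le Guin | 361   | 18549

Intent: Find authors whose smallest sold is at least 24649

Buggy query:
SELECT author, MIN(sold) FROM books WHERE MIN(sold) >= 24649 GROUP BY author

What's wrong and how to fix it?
Bug: MIN() in WHERE is a misuse of aggregate

Fix: Use HAVING for the per-group MIN condition

Corrected query:
SELECT author, MIN(sold) FROM books GROUP BY author HAVING MIN(sold) >= 24649

Result:
author  | MIN(sold)
--------+----------
Atwood  | 27834    
Orwell  | 40849    
Tolkien | 25152    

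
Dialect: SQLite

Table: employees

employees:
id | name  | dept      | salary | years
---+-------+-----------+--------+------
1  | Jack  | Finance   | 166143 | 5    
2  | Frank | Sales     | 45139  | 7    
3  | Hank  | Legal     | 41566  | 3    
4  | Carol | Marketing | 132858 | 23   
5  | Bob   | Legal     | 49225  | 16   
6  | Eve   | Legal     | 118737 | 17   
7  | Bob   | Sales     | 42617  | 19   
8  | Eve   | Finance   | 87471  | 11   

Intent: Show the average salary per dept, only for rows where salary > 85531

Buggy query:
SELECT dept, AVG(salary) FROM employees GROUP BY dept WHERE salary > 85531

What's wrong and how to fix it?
Bug: Row-level WHERE must come before GROUP BY in the clause order

Fix: Move the WHERE clause before GROUP BY

Corrected query:
SELECT dept, AVG(salary) FROM employees WHERE salary > 85531 GROUP BY dept

Result:
dept      | AVG(salary)
----------+------------
Finance   | 126807     
Legal     | 118737     
Marketing | 132858     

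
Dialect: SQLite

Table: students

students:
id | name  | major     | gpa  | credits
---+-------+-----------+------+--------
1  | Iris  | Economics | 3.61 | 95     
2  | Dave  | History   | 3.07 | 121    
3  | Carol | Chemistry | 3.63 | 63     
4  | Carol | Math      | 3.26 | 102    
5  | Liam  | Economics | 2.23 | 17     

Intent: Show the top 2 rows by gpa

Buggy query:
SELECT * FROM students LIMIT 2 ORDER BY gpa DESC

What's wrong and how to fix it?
Bug: ORDER BY cannot follow LIMIT; LIMIT is the final clause

Fix: Sort with ORDER BY, then apply LIMIT

Corrected query:
SELECT * FROM students ORDER BY gpa DESC LIMIT 2

Result:
id | name  | major     | gpa  | credits
---+-------+-----------+------+--------
3  | Carol | Chemistry | 3.63 | 63     
1  | Iris  | Economics | 3.61 | 95     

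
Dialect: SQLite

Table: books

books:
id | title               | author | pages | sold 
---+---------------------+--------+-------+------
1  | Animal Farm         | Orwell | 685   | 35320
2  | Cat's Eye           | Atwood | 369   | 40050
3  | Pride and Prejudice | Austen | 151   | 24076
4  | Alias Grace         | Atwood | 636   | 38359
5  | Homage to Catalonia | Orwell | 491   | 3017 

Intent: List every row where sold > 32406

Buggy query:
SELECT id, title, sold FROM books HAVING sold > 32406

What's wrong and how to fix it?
Bug: HAVING filters the output of aggregation, but this query has no GROUP BY and no aggregate functions, so SQLite rejects it (HAVING clause on a non-aggregate query); the condition here is per row

Fix: Use WHERE for row-level filtering

Corrected query:
SELECT id, title, sold FROM books WHERE sold > 32406

Result:
id | title       | sold 
---+-------------+------
1  | Animal Farm | 35320
2  | Cat's Eye   | 40050
4  | Alias Grace | 38359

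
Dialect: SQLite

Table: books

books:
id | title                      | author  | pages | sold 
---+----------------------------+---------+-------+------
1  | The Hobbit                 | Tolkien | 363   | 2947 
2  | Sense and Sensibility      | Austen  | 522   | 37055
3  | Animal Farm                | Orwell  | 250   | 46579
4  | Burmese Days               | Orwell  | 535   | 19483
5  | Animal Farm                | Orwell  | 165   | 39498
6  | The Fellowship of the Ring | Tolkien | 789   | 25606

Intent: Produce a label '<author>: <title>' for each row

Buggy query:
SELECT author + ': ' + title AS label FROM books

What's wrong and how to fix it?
Bug: SQLite uses || for string concatenation; + coerces text to numbers (yielding 0)

Fix: Use the || operator for string concatenation

Corrected query:
SELECT author || ': ' || title AS label FROM books

Result:
label                              
-----------------------------------
Tolkien: The Hobbit                
Austen: Sense and Sensibility      
Orwell: Animal Farm                
Orwell: Burmese Days               
Orwell: Animal Farm                
Tolkien: The Fellowship of the Ring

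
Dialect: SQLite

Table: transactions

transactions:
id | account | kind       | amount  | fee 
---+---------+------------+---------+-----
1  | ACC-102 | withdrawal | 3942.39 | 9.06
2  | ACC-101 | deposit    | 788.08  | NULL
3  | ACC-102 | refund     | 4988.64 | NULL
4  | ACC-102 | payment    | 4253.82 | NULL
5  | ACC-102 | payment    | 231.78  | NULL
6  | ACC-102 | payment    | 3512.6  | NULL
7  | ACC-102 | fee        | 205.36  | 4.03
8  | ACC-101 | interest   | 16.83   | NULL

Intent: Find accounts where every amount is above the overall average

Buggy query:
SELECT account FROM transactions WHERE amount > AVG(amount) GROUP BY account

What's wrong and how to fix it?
Bug: WHERE evaluates per row before aggregation, so AVG() is unavailable

Fix: Compute the overall average in a scalar subquery and compare each group's MIN against it in HAVING

Corrected query:
SELECT account FROM transactions GROUP BY account HAVING MIN(amount) > (SELECT AVG(amount) FROM transactions)

Result:
(no rows)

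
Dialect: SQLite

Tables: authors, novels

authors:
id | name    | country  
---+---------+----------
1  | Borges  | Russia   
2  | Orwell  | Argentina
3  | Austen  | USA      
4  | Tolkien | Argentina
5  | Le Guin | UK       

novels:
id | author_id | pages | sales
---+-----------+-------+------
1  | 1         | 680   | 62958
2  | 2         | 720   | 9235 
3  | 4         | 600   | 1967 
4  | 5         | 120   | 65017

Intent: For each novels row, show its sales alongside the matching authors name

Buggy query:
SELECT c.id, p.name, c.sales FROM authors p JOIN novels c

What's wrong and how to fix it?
Bug: Missing join condition: each novels row is matched to all authors rows instead of just its own

Fix: Add ON c.author_id = p.id to the JOIN

Corrected query:
SELECT c.id, p.name, c.sales FROM authors p JOIN novels c ON c.author_id = p.id

Result:
id | name    | sales
---+---------+------
1  | Borges  | 62958
2  | Orwell  | 9235 
3  | Tolkien | 1967 
4  | Le Guin | 65017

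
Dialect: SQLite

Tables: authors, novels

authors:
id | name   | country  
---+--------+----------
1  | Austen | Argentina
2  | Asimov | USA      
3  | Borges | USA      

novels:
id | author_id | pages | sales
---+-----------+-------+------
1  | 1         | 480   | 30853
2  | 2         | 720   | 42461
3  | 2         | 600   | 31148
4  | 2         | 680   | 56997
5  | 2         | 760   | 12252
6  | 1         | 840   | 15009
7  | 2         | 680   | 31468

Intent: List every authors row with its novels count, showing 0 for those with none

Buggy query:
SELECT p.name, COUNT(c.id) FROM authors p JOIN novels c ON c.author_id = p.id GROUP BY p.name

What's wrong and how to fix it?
Bug: An inner join excludes parents with zero children

Fix: Switch to LEFT JOIN to retain unmatched parent rows

Corrected query:
SELECT p.name, COUNT(c.id) FROM authors p LEFT JOIN novels c ON c.author_id = p.id GROUP BY p.name

Result:
name   | COUNT(c.id)
-------+------------
Asimov | 5          
Austen | 2          
Borges | 0          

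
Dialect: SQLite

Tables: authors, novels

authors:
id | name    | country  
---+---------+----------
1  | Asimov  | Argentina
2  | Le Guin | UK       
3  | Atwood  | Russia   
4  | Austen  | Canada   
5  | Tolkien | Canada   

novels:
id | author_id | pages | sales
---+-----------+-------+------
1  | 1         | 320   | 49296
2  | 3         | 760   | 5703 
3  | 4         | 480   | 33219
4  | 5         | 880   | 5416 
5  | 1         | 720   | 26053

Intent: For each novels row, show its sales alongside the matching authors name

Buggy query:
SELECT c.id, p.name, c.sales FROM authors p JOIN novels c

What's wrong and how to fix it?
Bug: JOIN with no ON clause produces a cartesian product; every novels row pairs with every authors row

Fix: Specify the join condition linking the foreign key to the parent id

Corrected query:
SELECT c.id, p.name, c.sales FROM authors p JOIN novels c ON c.author_id = p.id

Result:
id | name    | sales
---+---------+------
1  | Asimov  | 49296
2  | Atwood  | 5703 
3  | Austen  | 33219
4  | Tolkien | 5416 
5  | Asimov  | 26053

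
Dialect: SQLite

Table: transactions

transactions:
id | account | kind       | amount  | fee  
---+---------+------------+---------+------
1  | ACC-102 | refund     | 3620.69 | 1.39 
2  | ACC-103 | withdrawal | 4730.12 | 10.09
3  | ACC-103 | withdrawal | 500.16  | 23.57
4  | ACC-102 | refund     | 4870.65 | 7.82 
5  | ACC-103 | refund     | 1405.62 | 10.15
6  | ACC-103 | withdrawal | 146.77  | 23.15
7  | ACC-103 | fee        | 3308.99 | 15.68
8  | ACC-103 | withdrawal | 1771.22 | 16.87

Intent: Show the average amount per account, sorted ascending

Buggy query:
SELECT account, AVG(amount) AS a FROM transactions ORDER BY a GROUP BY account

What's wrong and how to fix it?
Bug: GROUP BY must precede ORDER BY

Fix: Move ORDER BY to the end, after GROUP BY

Corrected query:
SELECT account, AVG(amount) AS a FROM transactions GROUP BY account ORDER BY a

Result:
account | a          
--------+------------
ACC-103 | 1977.146667
ACC-102 | 4245.67    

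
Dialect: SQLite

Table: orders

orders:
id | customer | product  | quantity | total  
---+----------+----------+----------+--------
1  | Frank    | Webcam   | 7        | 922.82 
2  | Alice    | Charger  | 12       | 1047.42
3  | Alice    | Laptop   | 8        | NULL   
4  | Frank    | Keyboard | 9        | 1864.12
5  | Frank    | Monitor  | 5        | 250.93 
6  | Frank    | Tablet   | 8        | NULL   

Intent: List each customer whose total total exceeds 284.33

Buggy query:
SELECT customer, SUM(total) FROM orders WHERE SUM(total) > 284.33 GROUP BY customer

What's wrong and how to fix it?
Bug: Aggregate functions cannot appear in a WHERE clause

Fix: Use HAVING (which filters groups after aggregation) instead of WHERE

Corrected query:
SELECT customer, SUM(total) FROM orders GROUP BY customer HAVING SUM(total) > 284.33

Result:
customer | SUM(total)
---------+-----------
Alice    | 1047.42   
Frank    | 3037.87   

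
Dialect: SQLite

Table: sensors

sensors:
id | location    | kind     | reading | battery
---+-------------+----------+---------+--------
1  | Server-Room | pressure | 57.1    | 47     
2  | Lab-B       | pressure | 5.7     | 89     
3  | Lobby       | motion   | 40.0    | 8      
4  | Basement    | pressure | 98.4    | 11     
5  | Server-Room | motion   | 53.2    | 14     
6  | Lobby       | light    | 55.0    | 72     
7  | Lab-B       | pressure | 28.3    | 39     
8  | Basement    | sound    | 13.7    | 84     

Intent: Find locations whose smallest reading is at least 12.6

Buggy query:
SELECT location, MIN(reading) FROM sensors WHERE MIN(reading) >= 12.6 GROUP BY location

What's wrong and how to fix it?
Bug: Aggregates like MIN are computed per group after WHERE runs

Fix: Use HAVING for the per-group MIN condition

Corrected query:
SELECT location, MIN(reading) FROM sensors GROUP BY location HAVING MIN(reading) >= 12.6

Result:
location    | MIN(reading)
------------+-------------
Basement    | 13.7        
Lobby       | 40          
Server-Room | 53.2        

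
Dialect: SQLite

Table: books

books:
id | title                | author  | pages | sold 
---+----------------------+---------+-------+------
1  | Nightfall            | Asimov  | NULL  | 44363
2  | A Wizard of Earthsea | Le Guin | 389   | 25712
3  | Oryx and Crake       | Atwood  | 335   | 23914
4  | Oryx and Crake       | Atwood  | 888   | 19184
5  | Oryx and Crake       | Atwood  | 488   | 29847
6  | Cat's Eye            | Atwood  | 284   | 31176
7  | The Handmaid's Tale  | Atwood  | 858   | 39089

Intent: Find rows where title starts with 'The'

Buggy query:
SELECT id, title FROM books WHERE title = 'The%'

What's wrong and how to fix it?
Bug: '=' compares the literal string including the % character; pattern matching needs LIKE

Fix: Replace '=' with LIKE so 'The%' is treated as a pattern

Corrected query:
SELECT id, title FROM books WHERE title LIKE 'The%'

Result:
id | title              
---+--------------------
7  | The Handmaid's Tale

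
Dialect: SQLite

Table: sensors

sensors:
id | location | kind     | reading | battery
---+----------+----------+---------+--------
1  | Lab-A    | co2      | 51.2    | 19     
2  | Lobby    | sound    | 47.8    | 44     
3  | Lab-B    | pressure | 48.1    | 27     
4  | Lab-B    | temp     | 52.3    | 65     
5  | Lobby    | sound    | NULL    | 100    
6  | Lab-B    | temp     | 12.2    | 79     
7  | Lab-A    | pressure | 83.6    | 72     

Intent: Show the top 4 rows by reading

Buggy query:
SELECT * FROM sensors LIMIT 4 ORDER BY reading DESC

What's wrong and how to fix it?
Bug: ORDER BY cannot follow LIMIT; LIMIT is the final clause

Fix: Sort with ORDER BY, then apply LIMIT

Corrected query:
SELECT * FROM sensors ORDER BY reading DESC LIMIT 4

Result:
id | location | kind     | reading | battery
---+----------+----------+---------+--------
7  | Lab-A    | pressure | 83.6    | 72     
4  | Lab-B    | temp     | 52.3    | 65     
1  | Lab-A    | co2      | 51.2    | 19     
3  | Lab-B    | pressure | 48.1    | 27     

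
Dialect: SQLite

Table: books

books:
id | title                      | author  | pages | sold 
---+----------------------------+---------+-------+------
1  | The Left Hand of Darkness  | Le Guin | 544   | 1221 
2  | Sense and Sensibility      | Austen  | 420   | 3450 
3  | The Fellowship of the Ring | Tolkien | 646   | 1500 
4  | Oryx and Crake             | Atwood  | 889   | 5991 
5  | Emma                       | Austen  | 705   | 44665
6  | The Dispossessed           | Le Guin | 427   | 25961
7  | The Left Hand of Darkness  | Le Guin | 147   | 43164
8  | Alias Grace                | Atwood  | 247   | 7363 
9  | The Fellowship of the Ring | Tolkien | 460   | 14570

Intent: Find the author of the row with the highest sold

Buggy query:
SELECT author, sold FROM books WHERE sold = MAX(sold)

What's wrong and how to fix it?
Bug: WHERE is evaluated per row; an aggregate over the whole table isn't defined there

Fix: Use a subquery: WHERE sold = (SELECT MAX(sold) FROM books)

Corrected query:
SELECT author, sold FROM books WHERE sold = (SELECT MAX(sold) FROM books)

Result:
author | sold 
-------+------
Austen | 44665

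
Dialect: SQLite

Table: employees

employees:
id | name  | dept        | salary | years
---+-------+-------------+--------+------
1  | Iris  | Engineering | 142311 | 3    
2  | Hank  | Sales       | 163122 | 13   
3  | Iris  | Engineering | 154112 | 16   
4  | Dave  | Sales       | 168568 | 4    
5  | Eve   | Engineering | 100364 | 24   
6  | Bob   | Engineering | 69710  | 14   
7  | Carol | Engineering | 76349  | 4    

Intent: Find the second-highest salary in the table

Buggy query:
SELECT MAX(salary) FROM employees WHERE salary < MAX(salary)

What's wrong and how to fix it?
Bug: MAX(salary) on the right of the comparison is an aggregate-in-WHERE error

Fix: Put the inner MAX in a scalar subquery

Corrected query:
SELECT MAX(salary) FROM employees WHERE salary < (SELECT MAX(salary) FROM employees)

Result:
MAX(salary)
-----------
163122     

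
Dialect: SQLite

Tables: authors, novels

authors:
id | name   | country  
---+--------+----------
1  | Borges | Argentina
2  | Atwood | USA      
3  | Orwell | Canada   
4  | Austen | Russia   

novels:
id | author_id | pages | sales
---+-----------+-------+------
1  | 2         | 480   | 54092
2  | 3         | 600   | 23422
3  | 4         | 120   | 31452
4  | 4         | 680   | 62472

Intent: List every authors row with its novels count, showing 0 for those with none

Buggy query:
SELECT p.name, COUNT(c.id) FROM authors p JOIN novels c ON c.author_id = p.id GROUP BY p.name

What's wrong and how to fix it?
Bug: INNER JOIN drops authors rows that have no matching novels rows

Fix: Switch to LEFT JOIN to retain unmatched parent rows

Corrected query:
SELECT p.name, COUNT(c.id) FROM authors p LEFT JOIN novels c ON c.author_id = p.id GROUP BY p.name

Result:
name   | COUNT(c.id)
-------+------------
Atwood | 1          
Austen | 2          
Borges | 0          
Orwell | 1          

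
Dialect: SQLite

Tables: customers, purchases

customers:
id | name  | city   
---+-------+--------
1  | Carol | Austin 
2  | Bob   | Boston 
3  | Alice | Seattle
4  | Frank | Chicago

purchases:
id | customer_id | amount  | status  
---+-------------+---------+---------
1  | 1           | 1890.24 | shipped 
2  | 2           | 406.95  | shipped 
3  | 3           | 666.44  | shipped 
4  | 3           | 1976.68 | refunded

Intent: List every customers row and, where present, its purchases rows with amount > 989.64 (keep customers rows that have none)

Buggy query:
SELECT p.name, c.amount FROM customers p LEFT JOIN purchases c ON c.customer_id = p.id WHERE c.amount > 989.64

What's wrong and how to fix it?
Bug: A WHERE condition on the right-hand table after LEFT JOIN drops unmatched parents

Fix: Put 'c.amount > 989.64' in the JOIN's ON clause instead of WHERE

Corrected query:
SELECT p.name, c.amount FROM customers p LEFT JOIN purchases c ON c.customer_id = p.id AND c.amount > 989.64

Result:
name  | amount 
------+--------
Carol | 1890.24
Bob   | NULL   
Alice | 1976.68
Frank | NULL   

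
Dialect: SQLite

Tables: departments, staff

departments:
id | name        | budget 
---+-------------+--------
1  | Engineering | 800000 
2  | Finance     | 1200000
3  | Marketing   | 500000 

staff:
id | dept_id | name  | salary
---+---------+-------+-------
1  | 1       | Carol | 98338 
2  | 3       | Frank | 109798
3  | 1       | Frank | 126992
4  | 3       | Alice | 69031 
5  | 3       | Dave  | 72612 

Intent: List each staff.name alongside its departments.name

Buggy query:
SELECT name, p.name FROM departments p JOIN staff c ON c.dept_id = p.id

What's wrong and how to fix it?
Bug: 'name' exists in both joined tables, so the database can't tell which one is meant

Fix: Qualify the column with its table alias (c.name)

Corrected query:
SELECT c.name, p.name FROM departments p JOIN staff c ON c.dept_id = p.id

Result:
name  | name       
------+------------
Carol | Engineering
Frank | Marketing  
Frank | Engineering
Alice | Marketing  
Dave  | Marketing  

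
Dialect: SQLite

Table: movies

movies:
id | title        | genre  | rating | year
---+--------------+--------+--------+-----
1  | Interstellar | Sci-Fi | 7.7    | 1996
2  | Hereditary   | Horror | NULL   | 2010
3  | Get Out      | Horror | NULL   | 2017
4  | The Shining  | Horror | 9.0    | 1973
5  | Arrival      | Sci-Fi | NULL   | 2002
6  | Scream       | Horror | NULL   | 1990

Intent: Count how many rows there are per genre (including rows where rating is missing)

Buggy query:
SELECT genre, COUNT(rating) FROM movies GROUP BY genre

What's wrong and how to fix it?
Bug: COUNT(column) counts non-NULL values only; rows with NULL rating aren't counted

Fix: Use COUNT(*) to count all rows regardless of NULL

Corrected query:
SELECT genre, COUNT(*) FROM movies GROUP BY genre

Result:
genre  | COUNT(*)
-------+---------
Horror | 4       
Sci-Fi | 2       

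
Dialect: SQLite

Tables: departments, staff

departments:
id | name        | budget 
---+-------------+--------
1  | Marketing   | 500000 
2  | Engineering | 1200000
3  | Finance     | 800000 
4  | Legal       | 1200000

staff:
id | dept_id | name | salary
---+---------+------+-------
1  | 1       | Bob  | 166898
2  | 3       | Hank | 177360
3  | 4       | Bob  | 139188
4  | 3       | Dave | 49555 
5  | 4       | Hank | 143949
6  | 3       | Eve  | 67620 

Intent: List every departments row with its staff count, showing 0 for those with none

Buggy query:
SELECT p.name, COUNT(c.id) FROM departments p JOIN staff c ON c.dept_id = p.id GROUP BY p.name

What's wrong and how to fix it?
Bug: INNER JOIN drops departments rows that have no matching staff rows

Fix: Use LEFT JOIN so parents without children still appear (COUNT(c.id) gives 0)

Corrected query:
SELECT p.name, COUNT(c.id) FROM departments p LEFT JOIN staff c ON c.dept_id = p.id GROUP BY p.name

Result:
name        | COUNT(c.id)
------------+------------
Engineering | 0          
Finance     | 3          
Legal       | 2          
Marketing   | 1          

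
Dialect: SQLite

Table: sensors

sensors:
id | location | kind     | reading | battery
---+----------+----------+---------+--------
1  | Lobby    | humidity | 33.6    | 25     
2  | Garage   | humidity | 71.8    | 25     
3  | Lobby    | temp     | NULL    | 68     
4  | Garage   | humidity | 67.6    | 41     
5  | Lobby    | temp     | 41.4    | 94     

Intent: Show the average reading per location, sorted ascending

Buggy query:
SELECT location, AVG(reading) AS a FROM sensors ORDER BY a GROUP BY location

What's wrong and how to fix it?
Bug: GROUP BY must precede ORDER BY

Fix: Move ORDER BY to the end, after GROUP BY

Corrected query:
SELECT location, AVG(reading) AS a FROM sensors GROUP BY location ORDER BY a

Result:
location | a   
---------+-----
Lobby    | 37.5
Garage   | 69.7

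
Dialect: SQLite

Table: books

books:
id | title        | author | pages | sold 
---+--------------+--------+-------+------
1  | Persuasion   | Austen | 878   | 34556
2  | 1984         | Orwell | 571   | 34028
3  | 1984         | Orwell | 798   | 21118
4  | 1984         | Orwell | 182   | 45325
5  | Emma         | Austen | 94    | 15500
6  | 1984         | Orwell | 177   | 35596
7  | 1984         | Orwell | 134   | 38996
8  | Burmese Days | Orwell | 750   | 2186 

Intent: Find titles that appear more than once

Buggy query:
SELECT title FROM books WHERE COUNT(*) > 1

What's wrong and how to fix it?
Bug: WHERE can't reference COUNT(*); aggregates are computed after WHERE

Fix: GROUP BY title, then filter groups with HAVING COUNT(*) > 1

Corrected query:
SELECT title FROM books GROUP BY title HAVING COUNT(*) > 1

Result:
title
-----
1984 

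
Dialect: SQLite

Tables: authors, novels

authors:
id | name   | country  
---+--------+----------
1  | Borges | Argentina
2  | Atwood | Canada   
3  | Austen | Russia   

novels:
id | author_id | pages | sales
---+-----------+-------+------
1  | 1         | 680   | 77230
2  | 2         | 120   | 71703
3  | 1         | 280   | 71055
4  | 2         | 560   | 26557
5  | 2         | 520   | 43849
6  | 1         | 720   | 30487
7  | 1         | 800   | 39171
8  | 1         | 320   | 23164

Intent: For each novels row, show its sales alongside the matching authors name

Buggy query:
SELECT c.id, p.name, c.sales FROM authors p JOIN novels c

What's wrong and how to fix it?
Bug: JOIN with no ON clause produces a cartesian product; every novels row pairs with every authors row

Fix: Add ON c.author_id = p.id to the JOIN

Corrected query:
SELECT c.id, p.name, c.sales FROM authors p JOIN novels c ON c.author_id = p.id

Result:
id | name   | sales
---+--------+------
1  | Borges | 77230
2  | Atwood | 71703
3  | Borges | 71055
4  | Atwood | 26557
5  | Atwood | 43849
6  | Borges | 30487
7  | Borges | 39171
8  | Borges | 23164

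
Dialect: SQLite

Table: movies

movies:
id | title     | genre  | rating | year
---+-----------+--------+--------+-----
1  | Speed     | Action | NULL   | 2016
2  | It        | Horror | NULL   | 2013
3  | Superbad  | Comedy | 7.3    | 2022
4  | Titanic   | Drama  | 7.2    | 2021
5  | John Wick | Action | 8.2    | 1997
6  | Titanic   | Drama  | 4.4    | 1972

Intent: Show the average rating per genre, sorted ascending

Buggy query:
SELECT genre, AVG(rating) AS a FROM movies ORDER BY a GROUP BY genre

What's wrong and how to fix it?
Bug: ORDER BY appears before GROUP BY; SQL clause order requires GROUP BY first

Fix: Move ORDER BY to the end, after GROUP BY

Corrected query:
SELECT genre, AVG(rating) AS a FROM movies GROUP BY genre ORDER BY a

Result:
genre  | a   
-------+-----
Horror | NULL
Drama  | 5.8 
Comedy | 7.3 
Action | 8.2 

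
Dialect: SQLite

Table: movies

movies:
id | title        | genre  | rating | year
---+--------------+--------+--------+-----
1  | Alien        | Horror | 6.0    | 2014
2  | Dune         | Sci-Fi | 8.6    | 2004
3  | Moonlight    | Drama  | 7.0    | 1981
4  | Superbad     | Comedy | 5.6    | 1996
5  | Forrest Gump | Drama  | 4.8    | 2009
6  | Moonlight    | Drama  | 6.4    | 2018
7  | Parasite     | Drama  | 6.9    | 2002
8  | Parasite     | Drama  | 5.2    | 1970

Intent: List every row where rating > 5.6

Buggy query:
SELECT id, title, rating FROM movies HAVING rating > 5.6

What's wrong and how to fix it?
Bug: HAVING filters the output of aggregation, but this query has no GROUP BY and no aggregate functions, so SQLite rejects it (HAVING clause on a non-aggregate query); the condition here is per row

Fix: Use WHERE for row-level filtering

Corrected query:
SELECT id, title, rating FROM movies WHERE rating > 5.6

Result:
id | title     | rating
---+-----------+-------
1  | Alien     | 6     
2  | Dune      | 8.6   
3  | Moonlight | 7     
6  | Moonlight | 6.4   
7  | Parasite  | 6.9   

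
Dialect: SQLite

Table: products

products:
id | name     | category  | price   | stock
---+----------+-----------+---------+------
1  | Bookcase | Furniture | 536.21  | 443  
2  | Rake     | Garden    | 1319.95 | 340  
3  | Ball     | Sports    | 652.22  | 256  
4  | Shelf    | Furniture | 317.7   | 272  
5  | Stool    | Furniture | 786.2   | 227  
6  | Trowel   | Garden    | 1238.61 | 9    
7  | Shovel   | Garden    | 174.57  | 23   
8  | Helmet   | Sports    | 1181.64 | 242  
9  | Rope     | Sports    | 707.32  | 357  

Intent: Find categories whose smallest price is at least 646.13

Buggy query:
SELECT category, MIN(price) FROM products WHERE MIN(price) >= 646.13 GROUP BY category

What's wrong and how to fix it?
Bug: Aggregates like MIN are computed per group after WHERE runs

Fix: Replace WHERE with HAVING after the GROUP BY

Corrected query:
SELECT category, MIN(price) FROM products GROUP BY category HAVING MIN(price) >= 646.13

Result:
category | MIN(price)
---------+-----------
Sports   | 652.22    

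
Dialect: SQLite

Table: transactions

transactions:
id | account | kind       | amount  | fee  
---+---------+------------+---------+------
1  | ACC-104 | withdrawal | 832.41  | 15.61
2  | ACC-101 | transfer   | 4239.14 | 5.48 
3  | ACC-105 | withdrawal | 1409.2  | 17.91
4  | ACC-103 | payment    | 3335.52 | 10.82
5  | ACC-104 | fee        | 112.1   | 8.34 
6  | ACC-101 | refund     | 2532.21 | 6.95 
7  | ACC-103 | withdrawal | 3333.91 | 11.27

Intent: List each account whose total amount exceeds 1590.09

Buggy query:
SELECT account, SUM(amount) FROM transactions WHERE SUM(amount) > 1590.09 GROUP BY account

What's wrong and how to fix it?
Bug: SUM(amount) is an aggregate, but WHERE filters rows before aggregation

Fix: Use HAVING (which filters groups after aggregation) instead of WHERE

Corrected query:
SELECT account, SUM(amount) FROM transactions GROUP BY account HAVING SUM(amount) > 1590.09

Result:
account | SUM(amount)
--------+------------
ACC-101 | 6771.35    
ACC-103 | 6669.43    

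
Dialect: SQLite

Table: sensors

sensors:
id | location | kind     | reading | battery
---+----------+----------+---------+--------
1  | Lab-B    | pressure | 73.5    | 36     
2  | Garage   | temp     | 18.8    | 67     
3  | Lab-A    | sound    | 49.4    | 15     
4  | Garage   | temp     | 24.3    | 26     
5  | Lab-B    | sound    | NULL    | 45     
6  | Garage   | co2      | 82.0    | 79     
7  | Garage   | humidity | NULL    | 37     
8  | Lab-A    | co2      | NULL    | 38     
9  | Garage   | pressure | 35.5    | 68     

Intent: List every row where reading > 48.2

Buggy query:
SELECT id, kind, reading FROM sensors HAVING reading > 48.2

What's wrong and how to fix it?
Bug: This is a non-aggregate query (no GROUP BY, no aggregates), so in SQLite the HAVING clause is invalid here; a row-level condition belongs in WHERE

Fix: Use WHERE for row-level filtering

Corrected query:
SELECT id, kind, reading FROM sensors WHERE reading > 48.2

Result:
id | kind     | reading
---+----------+--------
1  | pressure | 73.5   
3  | sound    | 49.4   
6  | co2      | 82     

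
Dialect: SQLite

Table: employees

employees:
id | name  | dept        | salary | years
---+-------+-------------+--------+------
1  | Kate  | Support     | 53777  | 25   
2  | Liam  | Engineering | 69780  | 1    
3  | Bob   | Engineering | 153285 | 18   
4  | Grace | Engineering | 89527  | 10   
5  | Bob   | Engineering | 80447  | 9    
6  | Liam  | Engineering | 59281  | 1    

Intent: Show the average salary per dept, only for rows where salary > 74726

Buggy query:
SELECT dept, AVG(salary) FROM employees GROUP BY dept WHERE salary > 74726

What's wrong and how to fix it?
Bug: WHERE cannot follow GROUP BY

Fix: Move the WHERE clause before GROUP BY

Corrected query:
SELECT dept, AVG(salary) FROM employees WHERE salary > 74726 GROUP BY dept

Result:
dept        | AVG(salary)
------------+------------
Engineering | 107753     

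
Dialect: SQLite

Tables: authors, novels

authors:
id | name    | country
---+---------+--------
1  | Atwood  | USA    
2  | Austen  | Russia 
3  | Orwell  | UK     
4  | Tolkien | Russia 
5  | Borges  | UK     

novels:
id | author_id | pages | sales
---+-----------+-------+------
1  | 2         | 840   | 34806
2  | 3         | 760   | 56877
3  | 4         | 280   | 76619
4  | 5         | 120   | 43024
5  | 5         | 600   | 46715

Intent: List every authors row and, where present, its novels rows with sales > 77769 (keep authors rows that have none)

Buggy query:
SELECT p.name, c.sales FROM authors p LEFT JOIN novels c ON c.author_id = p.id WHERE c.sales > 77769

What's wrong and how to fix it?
Bug: A WHERE condition on the right-hand table after LEFT JOIN drops unmatched parents

Fix: Move the right-table condition into the ON clause so unmatched parents are kept

Corrected query:
SELECT p.name, c.sales FROM authors p LEFT JOIN novels c ON c.author_id = p.id AND c.sales > 77769

Result:
name    | sales
--------+------
Atwood  | NULL 
Austen  | NULL 
Orwell  | NULL 
Tolkien | NULL 
Borges  | NULL 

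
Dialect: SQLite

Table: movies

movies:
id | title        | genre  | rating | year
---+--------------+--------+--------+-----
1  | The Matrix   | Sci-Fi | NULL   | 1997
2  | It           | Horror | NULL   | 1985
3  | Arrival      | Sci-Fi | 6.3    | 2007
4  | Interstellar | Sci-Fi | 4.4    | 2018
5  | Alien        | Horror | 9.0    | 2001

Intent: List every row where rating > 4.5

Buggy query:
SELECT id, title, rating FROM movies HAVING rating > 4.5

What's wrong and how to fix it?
Bug: HAVING filters the output of aggregation, but this query has no GROUP BY and no aggregate functions, so SQLite rejects it (HAVING clause on a non-aggregate query); the condition here is per row

Fix: Use WHERE for row-level filtering

Corrected query:
SELECT id, title, rating FROM movies WHERE rating > 4.5

Result:
id | title   | rating
---+---------+-------
3  | Arrival | 6.3   
5  | Alien   | 9     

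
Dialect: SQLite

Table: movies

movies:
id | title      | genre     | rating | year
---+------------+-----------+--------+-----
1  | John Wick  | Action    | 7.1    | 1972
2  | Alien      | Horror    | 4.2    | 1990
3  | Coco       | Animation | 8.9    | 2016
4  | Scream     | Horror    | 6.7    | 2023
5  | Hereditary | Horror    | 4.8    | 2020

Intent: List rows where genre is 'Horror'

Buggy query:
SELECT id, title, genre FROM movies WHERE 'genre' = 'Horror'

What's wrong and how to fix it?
Bug: 'genre' in single quotes is a string literal, not the column; the comparison is literal-vs-literal and never true

Fix: Reference the column as genre without single quotes

Corrected query:
SELECT id, title, genre FROM movies WHERE genre = 'Horror'

Result:
id | title      | genre 
---+------------+-------
2  | Alien      | Horror
4  | Scream     | Horror
5  | Hereditary | Horror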